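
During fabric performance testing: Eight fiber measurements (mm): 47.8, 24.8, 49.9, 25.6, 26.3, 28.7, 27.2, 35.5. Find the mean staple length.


Formula: Mean = sum of lengths / count
Sum = 47.8 + 24.8 + 49.9 + 25.6 + 26.3 + 28.7 + 27.2 + 35.5
Sum = 265.8 mm
Mean = 265.8 / 8 = 33.23 mm

33.23 mm


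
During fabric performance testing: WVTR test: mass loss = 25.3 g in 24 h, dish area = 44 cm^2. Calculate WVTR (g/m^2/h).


Formula: WVTR = mass_loss / (area * time)
Step 1: Convert area: 44 cm^2 = 0.0044 m^2
Step 2: WVTR = 25.3 g / (0.0044 m^2 * 24 h)
Step 3: WVTR = 25.3 / 0.1056 = 239.6 g/m^2/h

239.6 g/m^2/h


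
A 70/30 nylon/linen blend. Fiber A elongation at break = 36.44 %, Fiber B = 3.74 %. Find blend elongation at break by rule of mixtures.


Formula: Blend property = (fraction_A * property_A) + (fraction_B * property_B)
Step 1: Contribution A = 70/100 * 36.44 % = 25.508 %
Step 2: Contribution B = 30/100 * 3.74 % = 1.122 %
Step 3: Blend elongation at break = 25.508 + 1.122 = 26.63 %

26.63 %


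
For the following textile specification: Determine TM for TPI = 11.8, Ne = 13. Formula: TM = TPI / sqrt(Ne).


Formula: TM = TPI / sqrt(Ne)
Step 1: sqrt(Ne) = sqrt(13) = 3.6056
Step 2: TM = 11.8 / 3.6056 = 3.27

3.27 TM


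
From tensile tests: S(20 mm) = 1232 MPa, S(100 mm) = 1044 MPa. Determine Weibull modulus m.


Formula: m = ln(L1/L2) / ln(S2/S1)
Step 1: ln(L1/L2) = ln(20/100) = -1.60944
Step 2: S2/S1 = 1044/1232 = 0.8474
Step 3: ln(S2/S1) = ln(0.8474) = -0.16558
Step 4: m = -1.60944 / -0.16558 = 9.72

9.72 (Weibull m)


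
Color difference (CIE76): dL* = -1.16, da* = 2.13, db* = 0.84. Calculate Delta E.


Formula: Delta E = sqrt(dL*^2 + da*^2 + db*^2)
Step 1: dL*^2 = (-1.16)^2 = 1.3456
Step 2: da*^2 = 2.13^2 = 4.5369
Step 3: db*^2 = 0.84^2 = 0.7056
Step 4: Sum = 1.3456 + 4.5369 + 0.7056 = 6.5881
Step 5: Delta E = sqrt(6.5881) = 2.57

2.57 Delta E


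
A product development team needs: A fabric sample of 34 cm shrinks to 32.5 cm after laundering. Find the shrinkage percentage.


Formula: Shrinkage% = ((L_before - L_after) / L_before) * 100
Step 1: Shrinkage = 34 - 32.5 = 1.5 cm
Step 2: Shrinkage% = (1.5 / 34) * 100
Step 3: Shrinkage% = 0.044118 * 100 = 4.4118% ≈ 4.4%

4.4%


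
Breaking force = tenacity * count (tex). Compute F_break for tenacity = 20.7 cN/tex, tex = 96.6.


Formula: Breaking force = Tenacity * Linear density
F = 20.7 cN/tex * 96.6 tex
F = 1999.62 cN

1999.62 cN


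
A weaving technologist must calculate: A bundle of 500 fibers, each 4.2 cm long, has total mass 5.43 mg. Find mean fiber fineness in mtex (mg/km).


Formula: fineness (mtex) = mass (mg) / total length (km) = (mass_mg / total_length_m) * 1000
Step 1: Convert fiber length: 4.2 cm = 0.042 m
Step 2: Total fiber length = 500 * 0.042 = 21.0 m
Step 3: Linear density = 5.43 mg / 21.0 m = 0.2586 mg/m
Step 4: fineness = 0.2586 * 1000 = 258.6 mtex

258.6 mtex


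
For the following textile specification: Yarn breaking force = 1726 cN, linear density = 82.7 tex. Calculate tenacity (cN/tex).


Formula: Tenacity = Breaking force / Linear density
Tenacity = 1726 cN / 82.7 tex
Tenacity = 20.87 cN/tex

20.87 cN/tex


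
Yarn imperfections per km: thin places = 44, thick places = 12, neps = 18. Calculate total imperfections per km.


Formula: Total = thin places + thick places + neps
Total = 44 + 12 + 18
Total = 74 imperfections/km

74 imperfections/km


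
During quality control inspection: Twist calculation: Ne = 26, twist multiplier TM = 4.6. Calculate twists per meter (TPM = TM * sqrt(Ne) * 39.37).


Formula: TPM = TM * sqrt(Ne) * 39.37
Step 1: sqrt(Ne) = sqrt(26) = 5.099
Step 2: TM * sqrt(Ne) = 4.6 * 5.099 = 23.4554
Step 3: TPM = 23.4554 * 39.37 = 923 twists/m

923 twists/m


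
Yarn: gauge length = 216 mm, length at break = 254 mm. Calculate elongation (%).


Formula: Elongation (%) = ((L_break - L0) / L0) * 100
Step 1: Extension = 254 - 216 = 38 mm
Step 2: Elongation = (38 / 216) * 100
Step 3: Elongation = 0.175926 * 100 = 17.5926% ≈ 17.6%

17.6%


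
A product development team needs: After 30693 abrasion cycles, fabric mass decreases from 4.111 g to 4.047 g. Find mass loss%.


Formula: Mass loss% = ((m_before - m_after) / m_before) * 100
Step 1: Mass loss = 4.111 - 4.047 = 0.064 g
Step 2: Ratio = 0.064 / 4.111 = 0.015568
Step 3: Mass loss% = 0.015568 * 100 = 1.5568% ≈ 1.56%

1.56%


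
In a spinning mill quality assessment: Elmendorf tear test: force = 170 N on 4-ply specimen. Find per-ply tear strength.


Formula: Per-ply strength = Total force / Number of plies
Per-ply = 170 N / 4
Per-ply = 42.5 N

42.5 N


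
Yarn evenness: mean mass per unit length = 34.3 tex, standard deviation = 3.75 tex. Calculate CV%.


Formula: CV% = (standard deviation / mean) * 100
Step 1: Ratio = 3.75 / 34.3 = 0.109329
Step 2: CV% = 0.109329 * 100 = 10.9329% ≈ 10.9%

10.9%


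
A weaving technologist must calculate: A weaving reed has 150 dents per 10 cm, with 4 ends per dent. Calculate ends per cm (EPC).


Formula: EPC = (dents per 10 cm * ends per dent) / 10
Step 1: Total ends per 10 cm = 150 * 4 = 600
Step 2: EPC = 600 / 10 = 60.0 ends/cm

60.0 ends/cm


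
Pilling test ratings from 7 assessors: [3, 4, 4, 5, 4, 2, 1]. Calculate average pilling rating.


Formula: Mean = sum / count
Sum = 3 + 4 + 4 + 5 + 4 + 2 + 1 = 23
Mean = 23 / 7 = 3.3

3.3


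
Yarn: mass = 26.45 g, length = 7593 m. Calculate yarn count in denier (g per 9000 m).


Formula: den = (mass_g / length_m) * 9000
Substituting: den = (26.45 / 7593) * 9000
Intermediate: 26.45 / 7593 = 0.00348347 g/m
den = 0.00348347 * 9000 = 31.4 denier

31.4 denier


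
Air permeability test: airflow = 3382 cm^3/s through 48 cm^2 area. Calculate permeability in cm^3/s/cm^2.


Formula: Air Permeability = Airflow / Test Area
AP = 3382 cm^3/s / 48 cm^2
AP = 70.5 cm^3/s/cm^2

70.5 cm^3/s/cm^2


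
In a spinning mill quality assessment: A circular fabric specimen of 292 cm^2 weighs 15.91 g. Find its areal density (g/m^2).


Formula: GSM = mass_g / area_m2
Step 1: Convert area: 292 cm^2 = 292 / 10000 = 0.0292 m^2
Step 2: GSM = 15.91 g / 0.0292 m^2 = 544.9 g/m^2

544.9 g/m^2


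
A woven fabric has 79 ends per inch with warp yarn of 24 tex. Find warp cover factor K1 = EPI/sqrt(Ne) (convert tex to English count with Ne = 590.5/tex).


Formula: K1 = EPI / sqrt(Ne), with Ne = 590.5 / tex_warp
Step 1: Ne = 590.5 / 24 = 24.604
Step 2: sqrt(Ne) = sqrt(24.604) = 4.9602
Step 3: K1 = 79 / 4.9602 = 15.9

15.9


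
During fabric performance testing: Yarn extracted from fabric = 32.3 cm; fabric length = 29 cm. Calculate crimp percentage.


Formula: Crimp% = ((L_yarn - L_fabric) / L_fabric) * 100
Step 1: Extension = 32.3 - 29 = 3.3 cm
Step 2: Crimp% = (3.3 / 29) * 100
Step 3: Crimp% = 0.113793 * 100 = 11.3793% ≈ 11.4%

11.4%


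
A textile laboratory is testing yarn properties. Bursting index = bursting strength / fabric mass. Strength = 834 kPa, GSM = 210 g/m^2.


Formula: Bursting Index = Bursting Strength / Fabric GSM
BI = 834 kPa / 210 g/m^2
BI = 3.971 kPa/(g/m^2)

3.971 kPa/(g/m^2)


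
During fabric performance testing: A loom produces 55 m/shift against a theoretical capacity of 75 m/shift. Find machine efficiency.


Formula: Efficiency% = (Actual output / Theoretical output) * 100
Efficiency% = (55 / 75) * 100
Efficiency% = 0.733333 * 100 = 73.3333% ≈ 73.3%

73.3%


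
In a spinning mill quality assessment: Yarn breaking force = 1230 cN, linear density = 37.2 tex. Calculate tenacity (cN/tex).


Formula: Tenacity = Breaking force / Linear density
Tenacity = 1230 cN / 37.2 tex
Tenacity = 33.06 cN/tex

33.06 cN/tex


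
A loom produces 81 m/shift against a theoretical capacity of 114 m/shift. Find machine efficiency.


Formula: Efficiency% = (Actual output / Theoretical output) * 100
Efficiency% = (81 / 114) * 100
Efficiency% = 0.710526 * 100 = 71.0526% ≈ 71.1%

71.1%


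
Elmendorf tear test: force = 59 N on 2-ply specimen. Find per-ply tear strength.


Formula: Per-ply strength = Total force / Number of plies
Per-ply = 59 N / 2
Per-ply = 29.5 N

29.5 N


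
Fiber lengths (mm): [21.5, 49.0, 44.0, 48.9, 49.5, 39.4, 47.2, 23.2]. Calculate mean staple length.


Formula: Mean = sum of lengths / count
Sum = 21.5 + 49.0 + 44.0 + 48.9 + 49.5 + 39.4 + 47.2 + 23.2
Sum = 322.7 mm
Mean = 322.7 / 8 = 40.34 mm

40.34 mm


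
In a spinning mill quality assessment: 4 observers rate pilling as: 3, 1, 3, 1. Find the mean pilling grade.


Formula: Mean = sum / count
Sum = 3 + 1 + 3 + 1 = 8
Mean = 8 / 4 = 2.0

2.0


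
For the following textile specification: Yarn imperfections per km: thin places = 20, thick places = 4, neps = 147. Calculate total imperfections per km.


Formula: Total = thin places + thick places + neps
Total = 20 + 4 + 147
Total = 171 imperfections/km

171 imperfections/km


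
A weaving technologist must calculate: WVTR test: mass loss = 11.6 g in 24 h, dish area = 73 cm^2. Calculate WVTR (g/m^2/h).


Formula: WVTR = mass_loss / (area * time)
Step 1: Convert area: 73 cm^2 = 0.0073 m^2
Step 2: WVTR = 11.6 g / (0.0073 m^2 * 24 h)
Step 3: WVTR = 11.6 / 0.1752 = 66.2 g/m^2/h

66.2 g/m^2/h


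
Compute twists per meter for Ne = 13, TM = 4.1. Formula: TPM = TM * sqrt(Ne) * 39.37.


Formula: TPM = TM * sqrt(Ne) * 39.37
Step 1: sqrt(Ne) = sqrt(13) = 3.6056
Step 2: TM * sqrt(Ne) = 4.1 * 3.6056 = 14.783
Step 3: TPM = 14.783 * 39.37 = 582 twists/m

582 twists/m


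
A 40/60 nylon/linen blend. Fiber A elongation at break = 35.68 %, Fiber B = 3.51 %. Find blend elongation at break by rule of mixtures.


Formula: Blend property = (fraction_A * property_A) + (fraction_B * property_B)
Step 1: Contribution A = 40/100 * 35.68 % = 14.272 %
Step 2: Contribution B = 60/100 * 3.51 % = 2.106 %
Step 3: Blend elongation at break = 14.272 + 2.106 = 16.378 %

16.378 %


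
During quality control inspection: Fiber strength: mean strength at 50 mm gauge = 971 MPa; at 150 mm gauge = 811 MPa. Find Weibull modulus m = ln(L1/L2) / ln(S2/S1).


Formula: m = ln(L1/L2) / ln(S2/S1)
Step 1: ln(L1/L2) = ln(50/150) = -1.09861
Step 2: S2/S1 = 811/971 = 0.83522
Step 3: ln(S2/S1) = ln(0.83522) = -0.18006
Step 4: m = -1.09861 / -0.18006 = 6.10

6.10 (Weibull m)


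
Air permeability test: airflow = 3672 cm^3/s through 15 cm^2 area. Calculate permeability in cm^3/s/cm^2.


Formula: Air Permeability = Airflow / Test Area
AP = 3672 cm^3/s / 15 cm^2
AP = 244.8 cm^3/s/cm^2

244.8 cm^3/s/cm^2


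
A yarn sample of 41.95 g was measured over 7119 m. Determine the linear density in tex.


Formula: Tex = (mass_g / length_m) * 1000
Substituting: Tex = (41.95 / 7119) * 1000
Intermediate: 41.95 / 7119 = 0.00589268 g/m
Tex = 0.00589268 * 1000 = 5.89 tex

5.89 tex


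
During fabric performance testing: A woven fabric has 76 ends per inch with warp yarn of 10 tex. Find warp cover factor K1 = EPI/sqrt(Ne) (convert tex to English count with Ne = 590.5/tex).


Formula: K1 = EPI / sqrt(Ne), with Ne = 590.5 / tex_warp
Step 1: Ne = 590.5 / 10 = 59.05
Step 2: sqrt(Ne) = sqrt(59.05) = 7.6844
Step 3: K1 = 76 / 7.6844 = 9.9

9.9


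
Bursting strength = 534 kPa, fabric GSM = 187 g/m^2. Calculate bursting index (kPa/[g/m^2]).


Formula: Bursting Index = Bursting Strength / Fabric GSM
BI = 534 kPa / 187 g/m^2
BI = 2.856 kPa/(g/m^2)

2.856 kPa/(g/m^2)


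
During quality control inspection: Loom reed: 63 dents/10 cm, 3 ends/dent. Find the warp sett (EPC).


Formula: EPC = (dents per 10 cm * ends per dent) / 10
Step 1: Total ends per 10 cm = 63 * 3 = 189
Step 2: EPC = 189 / 10 = 18.9 ends/cm

18.9 ends/cm


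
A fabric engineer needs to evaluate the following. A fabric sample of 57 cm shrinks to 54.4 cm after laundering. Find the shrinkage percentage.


Formula: Shrinkage% = ((L_before - L_after) / L_before) * 100
Step 1: Shrinkage = 57 - 54.4 = 2.6 cm
Step 2: Shrinkage% = (2.6 / 57) * 100
Step 3: Shrinkage% = 0.045614 * 100 = 4.5614% ≈ 4.6%

4.6%


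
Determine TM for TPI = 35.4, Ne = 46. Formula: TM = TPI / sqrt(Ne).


Formula: TM = TPI / sqrt(Ne)
Step 1: sqrt(Ne) = sqrt(46) = 6.7823
Step 2: TM = 35.4 / 6.7823 = 5.22

5.22 TM


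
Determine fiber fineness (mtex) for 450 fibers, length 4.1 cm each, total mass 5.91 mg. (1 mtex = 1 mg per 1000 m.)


Formula: fineness (mtex) = mass (mg) / total length (km) = (mass_mg / total_length_m) * 1000
Step 1: Convert fiber length: 4.1 cm = 0.041 m
Step 2: Total fiber length = 450 * 0.041 = 18.45 m
Step 3: Linear density = 5.91 mg / 18.45 m = 0.3203 mg/m
Step 4: fineness = 0.3203 * 1000 = 320.3 mtex

320.3 mtex


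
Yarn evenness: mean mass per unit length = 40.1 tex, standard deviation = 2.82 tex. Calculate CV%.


Formula: CV% = (standard deviation / mean) * 100
Step 1: Ratio = 2.82 / 40.1 = 0.070324
Step 2: CV% = 0.070324 * 100 = 7.0324% ≈ 7.0%

7.0%


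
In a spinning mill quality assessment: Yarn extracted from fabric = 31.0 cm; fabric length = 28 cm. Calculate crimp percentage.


Formula: Crimp% = ((L_yarn - L_fabric) / L_fabric) * 100
Step 1: Extension = 31.0 - 28 = 3.0 cm
Step 2: Crimp% = (3.0 / 28) * 100
Step 3: Crimp% = 0.107143 * 100 = 10.7143% ≈ 10.7%

10.7%


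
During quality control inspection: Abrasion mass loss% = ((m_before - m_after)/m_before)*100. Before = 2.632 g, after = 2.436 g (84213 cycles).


Formula: Mass loss% = ((m_before - m_after) / m_before) * 100
Step 1: Mass loss = 2.632 - 2.436 = 0.196 g
Step 2: Ratio = 0.196 / 2.632 = 0.0744681
Step 3: Mass loss% = 0.0744681 * 100 = 7.44681% ≈ 7.45%

7.45%


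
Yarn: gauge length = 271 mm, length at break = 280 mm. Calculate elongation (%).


Formula: Elongation (%) = ((L_break - L0) / L0) * 100
Step 1: Extension = 280 - 271 = 9 mm
Step 2: Elongation = (9 / 271) * 100
Step 3: Elongation = 0.03321 * 100 = 3.321% ≈ 3.3%

3.3%


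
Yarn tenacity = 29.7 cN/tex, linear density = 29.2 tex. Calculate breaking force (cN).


Formula: Breaking force = Tenacity * Linear density
F = 29.7 cN/tex * 29.2 tex
F = 867.24 cN

867.24 cN


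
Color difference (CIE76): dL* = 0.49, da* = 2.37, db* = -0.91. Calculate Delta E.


Formula: Delta E = sqrt(dL*^2 + da*^2 + db*^2)
Step 1: dL*^2 = 0.49^2 = 0.2401
Step 2: da*^2 = 2.37^2 = 5.6169
Step 3: db*^2 = (-0.91)^2 = 0.8281
Step 4: Sum = 0.2401 + 5.6169 + 0.8281 = 6.6851
Step 5: Delta E = sqrt(6.6851) = 2.59

2.59 Delta E


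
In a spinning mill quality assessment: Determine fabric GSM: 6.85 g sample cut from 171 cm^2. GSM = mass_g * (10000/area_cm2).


Formula: GSM = mass_g / area_m2
Step 1: Convert area: 171 cm^2 = 171 / 10000 = 0.0171 m^2
Step 2: GSM = 6.85 g / 0.0171 m^2 = 400.6 g/m^2

400.6 g/m^2


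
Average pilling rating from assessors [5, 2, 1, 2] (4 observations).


Formula: Mean = sum / count
Sum = 5 + 2 + 1 + 2 = 10
Mean = 10 / 4 = 2.5

2.5


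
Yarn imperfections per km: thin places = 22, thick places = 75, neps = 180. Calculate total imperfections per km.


Formula: Total = thin places + thick places + neps
Total = 22 + 75 + 180
Total = 277 imperfections/km

277 imperfections/km


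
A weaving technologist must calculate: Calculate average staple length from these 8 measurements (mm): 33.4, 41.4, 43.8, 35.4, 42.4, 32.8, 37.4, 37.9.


Formula: Mean = sum of lengths / count
Sum = 33.4 + 41.4 + 43.8 + 35.4 + 42.4 + 32.8 + 37.4 + 37.9
Sum = 304.5 mm
Mean = 304.5 / 8 = 38.06 mm

38.06 mm


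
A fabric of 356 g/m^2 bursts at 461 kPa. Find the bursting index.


Formula: Bursting Index = Bursting Strength / Fabric GSM
BI = 461 kPa / 356 g/m^2
BI = 1.295 kPa/(g/m^2)

1.295 kPa/(g/m^2)


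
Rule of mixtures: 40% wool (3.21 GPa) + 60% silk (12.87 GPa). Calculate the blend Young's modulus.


Formula: Blend property = (fraction_A * property_A) + (fraction_B * property_B)
Step 1: Contribution A = 40/100 * 3.21 GPa = 1.284 GPa
Step 2: Contribution B = 60/100 * 12.87 GPa = 7.722 GPa
Step 3: Blend Young's modulus = 1.284 + 7.722 = 9.006 GPa

9.006 GPa


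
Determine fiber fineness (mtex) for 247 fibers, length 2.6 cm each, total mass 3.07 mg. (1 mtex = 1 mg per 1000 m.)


Formula: fineness (mtex) = mass (mg) / total length (km) = (mass_mg / total_length_m) * 1000
Step 1: Convert fiber length: 2.6 cm = 0.026 m
Step 2: Total fiber length = 247 * 0.026 = 6.422 m
Step 3: Linear density = 3.07 mg / 6.422 m = 0.4780 mg/m
Step 4: fineness = 0.4780 * 1000 = 478.0 mtex

478.0 mtex


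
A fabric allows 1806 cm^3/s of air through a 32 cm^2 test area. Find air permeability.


Formula: Air Permeability = Airflow / Test Area
AP = 1806 cm^3/s / 32 cm^2
AP = 56.4 cm^3/s/cm^2

56.4 cm^3/s/cm^2


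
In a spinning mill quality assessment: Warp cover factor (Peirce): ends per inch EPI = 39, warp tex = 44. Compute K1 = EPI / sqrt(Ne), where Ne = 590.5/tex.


Formula: K1 = EPI / sqrt(Ne), with Ne = 590.5 / tex_warp
Step 1: Ne = 590.5 / 44 = 13.42
Step 2: sqrt(Ne) = sqrt(13.42) = 3.6633
Step 3: K1 = 39 / 3.6633 = 10.6

10.6


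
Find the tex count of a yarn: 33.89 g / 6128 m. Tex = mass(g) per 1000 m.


Formula: Tex = (mass_g / length_m) * 1000
Substituting: Tex = (33.89 / 6128) * 1000
Intermediate: 33.89 / 6128 = 0.00553035 g/m
Tex = 0.00553035 * 1000 = 5.53 tex

5.53 tex


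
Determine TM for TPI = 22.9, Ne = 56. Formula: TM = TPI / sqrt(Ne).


Formula: TM = TPI / sqrt(Ne)
Step 1: sqrt(Ne) = sqrt(56) = 7.4833
Step 2: TM = 22.9 / 7.4833 = 3.06

3.06 TM


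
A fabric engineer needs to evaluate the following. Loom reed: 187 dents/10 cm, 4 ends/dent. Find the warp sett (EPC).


Formula: EPC = (dents per 10 cm * ends per dent) / 10
Step 1: Total ends per 10 cm = 187 * 4 = 748
Step 2: EPC = 748 / 10 = 74.8 ends/cm

74.8 ends/cm


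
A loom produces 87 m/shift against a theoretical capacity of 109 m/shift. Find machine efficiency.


Formula: Efficiency% = (Actual output / Theoretical output) * 100
Efficiency% = (87 / 109) * 100
Efficiency% = 0.798165 * 100 = 79.8165% ≈ 79.8%

79.8%


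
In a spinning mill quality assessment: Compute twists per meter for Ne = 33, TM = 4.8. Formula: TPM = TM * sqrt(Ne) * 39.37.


Formula: TPM = TM * sqrt(Ne) * 39.37
Step 1: sqrt(Ne) = sqrt(33) = 5.7446
Step 2: TM * sqrt(Ne) = 4.8 * 5.7446 = 27.5741
Step 3: TPM = 27.5741 * 39.37 = 1086 twists/m

1086 twists/m


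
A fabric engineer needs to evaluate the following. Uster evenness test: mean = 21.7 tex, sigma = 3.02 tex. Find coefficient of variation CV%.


Formula: CV% = (standard deviation / mean) * 100
Step 1: Ratio = 3.02 / 21.7 = 0.139171
Step 2: CV% = 0.139171 * 100 = 13.9171% ≈ 13.9%

13.9%


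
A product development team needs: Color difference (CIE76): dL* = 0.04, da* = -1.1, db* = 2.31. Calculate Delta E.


Formula: Delta E = sqrt(dL*^2 + da*^2 + db*^2)
Step 1: dL*^2 = 0.04^2 = 0.0016
Step 2: da*^2 = (-1.1)^2 = 1.21
Step 3: db*^2 = 2.31^2 = 5.3361
Step 4: Sum = 0.0016 + 1.21 + 5.3361 = 6.5477
Step 5: Delta E = sqrt(6.5477) = 2.56

2.56 Delta E


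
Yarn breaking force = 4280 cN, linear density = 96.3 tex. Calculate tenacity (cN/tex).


Formula: Tenacity = Breaking force / Linear density
Tenacity = 4280 cN / 96.3 tex
Tenacity = 44.44 cN/tex

44.44 cN/tex


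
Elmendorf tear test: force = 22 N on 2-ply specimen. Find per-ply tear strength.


Formula: Per-ply strength = Total force / Number of plies
Per-ply = 22 N / 2
Per-ply = 11 N

11 N


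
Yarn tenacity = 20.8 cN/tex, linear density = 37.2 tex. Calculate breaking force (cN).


Formula: Breaking force = Tenacity * Linear density
F = 20.8 cN/tex * 37.2 tex
F = 773.76 cN

773.76 cN


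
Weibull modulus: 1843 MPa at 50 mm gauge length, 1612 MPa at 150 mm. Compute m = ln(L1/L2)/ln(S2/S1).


Formula: m = ln(L1/L2) / ln(S2/S1)
Step 1: ln(L1/L2) = ln(50/150) = -1.09861
Step 2: S2/S1 = 1612/1843 = 0.87466
Step 3: ln(S2/S1) = ln(0.87466) = -0.13392
Step 4: m = -1.09861 / -0.13392 = 8.20

8.20 (Weibull m)


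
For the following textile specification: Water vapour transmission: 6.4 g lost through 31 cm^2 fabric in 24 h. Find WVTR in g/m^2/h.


Formula: WVTR = mass_loss / (area * time)
Step 1: Convert area: 31 cm^2 = 0.0031 m^2
Step 2: WVTR = 6.4 g / (0.0031 m^2 * 24 h)
Step 3: WVTR = 6.4 / 0.0744 = 86.0 g/m^2/h

86.0 g/m^2/h


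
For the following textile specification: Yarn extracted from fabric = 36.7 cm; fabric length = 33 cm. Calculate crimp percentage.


Formula: Crimp% = ((L_yarn - L_fabric) / L_fabric) * 100
Step 1: Extension = 36.7 - 33 = 3.7 cm
Step 2: Crimp% = (3.7 / 33) * 100
Step 3: Crimp% = 0.112121 * 100 = 11.2121% ≈ 11.2%

11.2%


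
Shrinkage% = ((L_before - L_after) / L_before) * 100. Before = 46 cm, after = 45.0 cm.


Formula: Shrinkage% = ((L_before - L_after) / L_before) * 100
Step 1: Shrinkage = 46 - 45.0 = 1.0 cm
Step 2: Shrinkage% = (1.0 / 46) * 100
Step 3: Shrinkage% = 0.021739 * 100 = 2.1739% ≈ 2.2%

2.2%


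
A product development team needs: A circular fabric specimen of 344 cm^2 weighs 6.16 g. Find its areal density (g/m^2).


Formula: GSM = mass_g / area_m2
Step 1: Convert area: 344 cm^2 = 344 / 10000 = 0.0344 m^2
Step 2: GSM = 6.16 g / 0.0344 m^2 = 179.1 g/m^2

179.1 g/m^2


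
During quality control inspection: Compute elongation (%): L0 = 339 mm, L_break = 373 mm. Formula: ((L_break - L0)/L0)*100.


Formula: Elongation (%) = ((L_break - L0) / L0) * 100
Step 1: Extension = 373 - 339 = 34 mm
Step 2: Elongation = (34 / 339) * 100
Step 3: Elongation = 0.100295 * 100 = 10.0295% ≈ 10.0%

10.0%


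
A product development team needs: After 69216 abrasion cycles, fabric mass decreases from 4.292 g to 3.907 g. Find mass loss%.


Formula: Mass loss% = ((m_before - m_after) / m_before) * 100
Step 1: Mass loss = 4.292 - 3.907 = 0.385 g
Step 2: Ratio = 0.385 / 4.292 = 0.0897018
Step 3: Mass loss% = 0.0897018 * 100 = 8.97018% ≈ 8.97%

8.97%


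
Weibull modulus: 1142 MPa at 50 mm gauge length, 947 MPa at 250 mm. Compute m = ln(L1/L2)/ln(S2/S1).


Formula: m = ln(L1/L2) / ln(S2/S1)
Step 1: ln(L1/L2) = ln(50/250) = -1.60944
Step 2: S2/S1 = 947/1142 = 0.82925
Step 3: ln(S2/S1) = ln(0.82925) = -0.18723
Step 4: m = -1.60944 / -0.18723 = 8.60

8.60 (Weibull m)


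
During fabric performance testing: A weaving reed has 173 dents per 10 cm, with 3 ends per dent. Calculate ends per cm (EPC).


Formula: EPC = (dents per 10 cm * ends per dent) / 10
Step 1: Total ends per 10 cm = 173 * 3 = 519
Step 2: EPC = 519 / 10 = 51.9 ends/cm

51.9 ends/cm


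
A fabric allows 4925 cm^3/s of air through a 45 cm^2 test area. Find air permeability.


Formula: Air Permeability = Airflow / Test Area
AP = 4925 cm^3/s / 45 cm^2
AP = 109.4 cm^3/s/cm^2

109.4 cm^3/s/cm^2


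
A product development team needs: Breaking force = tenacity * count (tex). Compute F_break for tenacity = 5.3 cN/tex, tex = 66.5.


Formula: Breaking force = Tenacity * Linear density
F = 5.3 cN/tex * 66.5 tex
F = 352.45 cN

352.45 cN


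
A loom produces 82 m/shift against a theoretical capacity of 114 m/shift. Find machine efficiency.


Formula: Efficiency% = (Actual output / Theoretical output) * 100
Efficiency% = (82 / 114) * 100
Efficiency% = 0.719298 * 100 = 71.9298% ≈ 71.9%

71.9%


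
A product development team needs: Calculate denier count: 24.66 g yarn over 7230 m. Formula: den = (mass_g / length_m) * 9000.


Formula: den = (mass_g / length_m) * 9000
Substituting: den = (24.66 / 7230) * 9000
Intermediate: 24.66 / 7230 = 0.00341079 g/m
den = 0.00341079 * 9000 = 30.7 denier

30.7 denier


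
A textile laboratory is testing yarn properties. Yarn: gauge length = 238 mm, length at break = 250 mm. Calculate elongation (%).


Formula: Elongation (%) = ((L_break - L0) / L0) * 100
Step 1: Extension = 250 - 238 = 12 mm
Step 2: Elongation = (12 / 238) * 100
Step 3: Elongation = 0.05042 * 100 = 5.042% ≈ 5.0%

5.0%


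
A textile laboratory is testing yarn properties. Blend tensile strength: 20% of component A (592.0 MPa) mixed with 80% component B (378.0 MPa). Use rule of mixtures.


Formula: Blend property = (fraction_A * property_A) + (fraction_B * property_B)
Step 1: Contribution A = 20/100 * 592.0 MPa = 118.4 MPa
Step 2: Contribution B = 80/100 * 378.0 MPa = 302.4 MPa
Step 3: Blend tensile strength = 118.4 + 302.4 = 420.8 MPa

420.8 MPa


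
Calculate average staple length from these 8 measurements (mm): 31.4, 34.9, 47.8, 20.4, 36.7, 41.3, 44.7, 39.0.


Formula: Mean = sum of lengths / count
Sum = 31.4 + 34.9 + 47.8 + 20.4 + 36.7 + 41.3 + 44.7 + 39.0
Sum = 296.2 mm
Mean = 296.2 / 8 = 37.03 mm

37.03 mm


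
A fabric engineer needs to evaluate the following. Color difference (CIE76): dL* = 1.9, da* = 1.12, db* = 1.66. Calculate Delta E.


Formula: Delta E = sqrt(dL*^2 + da*^2 + db*^2)
Step 1: dL*^2 = 1.9^2 = 3.61
Step 2: da*^2 = 1.12^2 = 1.2544
Step 3: db*^2 = 1.66^2 = 2.7556
Step 4: Sum = 3.61 + 1.2544 + 2.7556 = 7.62
Step 5: Delta E = sqrt(7.62) = 2.76

2.76 Delta E


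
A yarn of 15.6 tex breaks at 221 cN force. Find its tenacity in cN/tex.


Formula: Tenacity = Breaking force / Linear density
Tenacity = 221 cN / 15.6 tex
Tenacity = 14.17 cN/tex

14.17 cN/tex


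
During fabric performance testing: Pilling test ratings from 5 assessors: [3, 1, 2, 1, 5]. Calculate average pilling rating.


Formula: Mean = sum / count
Sum = 3 + 1 + 2 + 1 + 5 = 12
Mean = 12 / 5 = 2.4

2.4


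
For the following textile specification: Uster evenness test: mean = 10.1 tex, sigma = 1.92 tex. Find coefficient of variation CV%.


Formula: CV% = (standard deviation / mean) * 100
Step 1: Ratio = 1.92 / 10.1 = 0.190099
Step 2: CV% = 0.190099 * 100 = 19.0099% ≈ 19.0%

19.0%


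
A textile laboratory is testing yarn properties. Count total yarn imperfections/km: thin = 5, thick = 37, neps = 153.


Formula: Total = thin places + thick places + neps
Total = 5 + 37 + 153
Total = 195 imperfections/km

195 imperfections/km


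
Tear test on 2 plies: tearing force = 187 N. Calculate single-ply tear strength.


Formula: Per-ply strength = Total force / Number of plies
Per-ply = 187 N / 2
Per-ply = 93.5 N

93.5 N


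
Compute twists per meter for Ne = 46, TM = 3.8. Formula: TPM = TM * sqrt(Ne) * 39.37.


Formula: TPM = TM * sqrt(Ne) * 39.37
Step 1: sqrt(Ne) = sqrt(46) = 6.7823
Step 2: TM * sqrt(Ne) = 3.8 * 6.7823 = 25.7727
Step 3: TPM = 25.7727 * 39.37 = 1015 twists/m

1015 twists/m


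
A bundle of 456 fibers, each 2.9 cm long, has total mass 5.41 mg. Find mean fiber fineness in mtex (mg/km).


Formula: fineness (mtex) = mass (mg) / total length (km) = (mass_mg / total_length_m) * 1000
Step 1: Convert fiber length: 2.9 cm = 0.029 m
Step 2: Total fiber length = 456 * 0.029 = 13.224 m
Step 3: Linear density = 5.41 mg / 13.224 m = 0.4091 mg/m
Step 4: fineness = 0.4091 * 1000 = 409.1 mtex

409.1 mtex


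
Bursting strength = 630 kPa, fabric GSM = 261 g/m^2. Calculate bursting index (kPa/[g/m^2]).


Formula: Bursting Index = Bursting Strength / Fabric GSM
BI = 630 kPa / 261 g/m^2
BI = 2.414 kPa/(g/m^2)

2.414 kPa/(g/m^2)


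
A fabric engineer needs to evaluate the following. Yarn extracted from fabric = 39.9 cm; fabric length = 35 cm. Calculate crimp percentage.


Formula: Crimp% = ((L_yarn - L_fabric) / L_fabric) * 100
Step 1: Extension = 39.9 - 35 = 4.9 cm
Step 2: Crimp% = (4.9 / 35) * 100
Step 3: Crimp% = 0.14 * 100 = 14.0%

14.0%


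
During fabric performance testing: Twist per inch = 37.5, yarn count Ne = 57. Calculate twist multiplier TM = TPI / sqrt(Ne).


Formula: TM = TPI / sqrt(Ne)
Step 1: sqrt(Ne) = sqrt(57) = 7.5498
Step 2: TM = 37.5 / 7.5498 = 4.97

4.97 TM


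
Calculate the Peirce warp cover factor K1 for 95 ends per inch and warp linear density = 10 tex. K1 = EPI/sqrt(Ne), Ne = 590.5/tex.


Formula: K1 = EPI / sqrt(Ne), with Ne = 590.5 / tex_warp
Step 1: Ne = 590.5 / 10 = 59.05
Step 2: sqrt(Ne) = sqrt(59.05) = 7.6844
Step 3: K1 = 95 / 7.6844 = 12.4

12.4


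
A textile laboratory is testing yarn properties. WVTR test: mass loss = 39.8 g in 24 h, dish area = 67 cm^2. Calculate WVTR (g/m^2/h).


Formula: WVTR = mass_loss / (area * time)
Step 1: Convert area: 67 cm^2 = 0.0067 m^2
Step 2: WVTR = 39.8 g / (0.0067 m^2 * 24 h)
Step 3: WVTR = 39.8 / 0.1608 = 247.5 g/m^2/h

247.5 g/m^2/h


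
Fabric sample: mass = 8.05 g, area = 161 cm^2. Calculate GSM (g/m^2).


Formula: GSM = mass_g / area_m2
Step 1: Convert area: 161 cm^2 = 161 / 10000 = 0.0161 m^2
Step 2: GSM = 8.05 g / 0.0161 m^2 = 500.0 g/m^2

500.0 g/m^2


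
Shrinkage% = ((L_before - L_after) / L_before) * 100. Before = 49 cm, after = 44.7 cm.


Formula: Shrinkage% = ((L_before - L_after) / L_before) * 100
Step 1: Shrinkage = 49 - 44.7 = 4.3 cm
Step 2: Shrinkage% = (4.3 / 49) * 100
Step 3: Shrinkage% = 0.087755 * 100 = 8.7755% ≈ 8.8%

8.8%


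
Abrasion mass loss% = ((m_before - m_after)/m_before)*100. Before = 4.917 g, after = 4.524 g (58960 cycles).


Formula: Mass loss% = ((m_before - m_after) / m_before) * 100
Step 1: Mass loss = 4.917 - 4.524 = 0.393 g
Step 2: Ratio = 0.393 / 4.917 = 0.0799268
Step 3: Mass loss% = 0.0799268 * 100 = 7.99268% ≈ 7.99%

7.99%


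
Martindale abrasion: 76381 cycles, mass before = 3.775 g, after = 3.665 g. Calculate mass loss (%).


Formula: Mass loss% = ((m_before - m_after) / m_before) * 100
Step 1: Mass loss = 3.775 - 3.665 = 0.11 g
Step 2: Ratio = 0.11 / 3.775 = 0.0291391
Step 3: Mass loss% = 0.0291391 * 100 = 2.91391% ≈ 2.91%

2.91%


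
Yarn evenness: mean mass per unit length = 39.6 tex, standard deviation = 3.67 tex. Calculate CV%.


Formula: CV% = (standard deviation / mean) * 100
Step 1: Ratio = 3.67 / 39.6 = 0.092677
Step 2: CV% = 0.092677 * 100 = 9.2677% ≈ 9.3%

9.3%


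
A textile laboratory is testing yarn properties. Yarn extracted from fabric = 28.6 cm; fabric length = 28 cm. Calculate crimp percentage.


Formula: Crimp% = ((L_yarn - L_fabric) / L_fabric) * 100
Step 1: Extension = 28.6 - 28 = 0.6 cm
Step 2: Crimp% = (0.6 / 28) * 100
Step 3: Crimp% = 0.021429 * 100 = 2.1429% ≈ 2.1%

2.1%


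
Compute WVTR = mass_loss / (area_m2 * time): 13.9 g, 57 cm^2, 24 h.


Formula: WVTR = mass_loss / (area * time)
Step 1: Convert area: 57 cm^2 = 0.0057 m^2
Step 2: WVTR = 13.9 g / (0.0057 m^2 * 24 h)
Step 3: WVTR = 13.9 / 0.1368 = 101.6 g/m^2/h

101.6 g/m^2/h


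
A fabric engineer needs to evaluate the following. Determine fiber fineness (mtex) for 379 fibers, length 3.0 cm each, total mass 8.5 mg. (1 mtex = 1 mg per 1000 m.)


Formula: fineness (mtex) = mass (mg) / total length (km) = (mass_mg / total_length_m) * 1000
Step 1: Convert fiber length: 3.0 cm = 0.03 m
Step 2: Total fiber length = 379 * 0.03 = 11.37 m
Step 3: Linear density = 8.5 mg / 11.37 m = 0.7476 mg/m
Step 4: fineness = 0.7476 * 1000 = 747.6 mtex

747.6 mtex


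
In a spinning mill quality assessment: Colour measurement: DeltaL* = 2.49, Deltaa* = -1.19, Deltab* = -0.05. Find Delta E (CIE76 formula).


Formula: Delta E = sqrt(dL*^2 + da*^2 + db*^2)
Step 1: dL*^2 = 2.49^2 = 6.2001
Step 2: da*^2 = (-1.19)^2 = 1.4161
Step 3: db*^2 = (-0.05)^2 = 0.0025
Step 4: Sum = 6.2001 + 1.4161 + 0.0025 = 7.6187
Step 5: Delta E = sqrt(7.6187) = 2.76

2.76 Delta E


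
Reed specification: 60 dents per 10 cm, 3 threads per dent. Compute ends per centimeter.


Formula: EPC = (dents per 10 cm * ends per dent) / 10
Step 1: Total ends per 10 cm = 60 * 3 = 180
Step 2: EPC = 180 / 10 = 18.0 ends/cm

18.0 ends/cm


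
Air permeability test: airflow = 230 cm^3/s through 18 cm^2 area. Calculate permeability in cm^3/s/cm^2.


Formula: Air Permeability = Airflow / Test Area
AP = 230 cm^3/s / 18 cm^2
AP = 12.8 cm^3/s/cm^2

12.8 cm^3/s/cm^2


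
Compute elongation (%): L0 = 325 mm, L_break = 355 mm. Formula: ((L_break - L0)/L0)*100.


Formula: Elongation (%) = ((L_break - L0) / L0) * 100
Step 1: Extension = 355 - 325 = 30 mm
Step 2: Elongation = (30 / 325) * 100
Step 3: Elongation = 0.092308 * 100 = 9.2308% ≈ 9.2%

9.2%


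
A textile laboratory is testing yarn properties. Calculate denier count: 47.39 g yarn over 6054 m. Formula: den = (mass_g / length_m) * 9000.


Formula: den = (mass_g / length_m) * 9000
Substituting: den = (47.39 / 6054) * 9000
Intermediate: 47.39 / 6054 = 0.00782788 g/m
den = 0.00782788 * 9000 = 70.5 denier

70.5 denier


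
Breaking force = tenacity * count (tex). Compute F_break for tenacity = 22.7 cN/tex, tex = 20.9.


Formula: Breaking force = Tenacity * Linear density
F = 22.7 cN/tex * 20.9 tex
F = 474.43 cN

474.43 cN


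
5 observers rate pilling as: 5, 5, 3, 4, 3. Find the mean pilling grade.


Formula: Mean = sum / count
Sum = 5 + 5 + 3 + 4 + 3 = 20
Mean = 20 / 5 = 4.0

4.0


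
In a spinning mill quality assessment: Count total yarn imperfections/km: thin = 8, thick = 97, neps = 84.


Formula: Total = thin places + thick places + neps
Total = 8 + 97 + 84
Total = 189 imperfections/km

189 imperfections/km


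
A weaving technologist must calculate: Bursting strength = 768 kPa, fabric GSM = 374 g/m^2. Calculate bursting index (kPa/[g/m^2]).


Formula: Bursting Index = Bursting Strength / Fabric GSM
BI = 768 kPa / 374 g/m^2
BI = 2.053 kPa/(g/m^2)

2.053 kPa/(g/m^2)


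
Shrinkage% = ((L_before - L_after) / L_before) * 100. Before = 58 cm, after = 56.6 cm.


Formula: Shrinkage% = ((L_before - L_after) / L_before) * 100
Step 1: Shrinkage = 58 - 56.6 = 1.4 cm
Step 2: Shrinkage% = (1.4 / 58) * 100
Step 3: Shrinkage% = 0.024138 * 100 = 2.4138% ≈ 2.4%

2.4%


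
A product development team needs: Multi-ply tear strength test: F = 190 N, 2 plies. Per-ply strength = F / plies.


Formula: Per-ply strength = Total force / Number of plies
Per-ply = 190 N / 2
Per-ply = 95 N

95 N


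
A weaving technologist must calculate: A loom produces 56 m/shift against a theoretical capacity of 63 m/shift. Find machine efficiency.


Formula: Efficiency% = (Actual output / Theoretical output) * 100
Efficiency% = (56 / 63) * 100
Efficiency% = 0.888889 * 100 = 88.8889% ≈ 88.9%

88.9%


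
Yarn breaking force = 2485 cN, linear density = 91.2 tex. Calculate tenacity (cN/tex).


Formula: Tenacity = Breaking force / Linear density
Tenacity = 2485 cN / 91.2 tex
Tenacity = 27.25 cN/tex

27.25 cN/tex


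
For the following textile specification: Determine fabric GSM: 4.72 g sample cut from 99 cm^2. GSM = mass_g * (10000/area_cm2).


Formula: GSM = mass_g / area_m2
Step 1: Convert area: 99 cm^2 = 99 / 10000 = 0.0099 m^2
Step 2: GSM = 4.72 g / 0.0099 m^2 = 476.8 g/m^2

476.8 g/m^2


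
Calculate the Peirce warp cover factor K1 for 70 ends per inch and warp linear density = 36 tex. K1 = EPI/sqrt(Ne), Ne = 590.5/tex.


Formula: K1 = EPI / sqrt(Ne), with Ne = 590.5 / tex_warp
Step 1: Ne = 590.5 / 36 = 16.403
Step 2: sqrt(Ne) = sqrt(16.403) = 4.0501
Step 3: K1 = 70 / 4.0501 = 17.3

17.3


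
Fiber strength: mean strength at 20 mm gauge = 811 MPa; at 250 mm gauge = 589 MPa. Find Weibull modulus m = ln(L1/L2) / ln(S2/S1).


Formula: m = ln(L1/L2) / ln(S2/S1)
Step 1: ln(L1/L2) = ln(20/250) = -2.52573
Step 2: S2/S1 = 589/811 = 0.72626
Step 3: ln(S2/S1) = ln(0.72626) = -0.31985
Step 4: m = -2.52573 / -0.31985 = 7.90

7.90 (Weibull m)


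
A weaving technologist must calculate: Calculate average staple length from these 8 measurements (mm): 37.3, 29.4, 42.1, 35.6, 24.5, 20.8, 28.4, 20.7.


Formula: Mean = sum of lengths / count
Sum = 37.3 + 29.4 + 42.1 + 35.6 + 24.5 + 20.8 + 28.4 + 20.7
Sum = 238.8 mm
Mean = 238.8 / 8 = 29.85 mm

29.85 mm


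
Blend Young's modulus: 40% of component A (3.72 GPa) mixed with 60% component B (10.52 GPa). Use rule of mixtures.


Formula: Blend property = (fraction_A * property_A) + (fraction_B * property_B)
Step 1: Contribution A = 40/100 * 3.72 GPa = 1.488 GPa
Step 2: Contribution B = 60/100 * 10.52 GPa = 6.312 GPa
Step 3: Blend Young's modulus = 1.488 + 6.312 = 7.8 GPa

7.8 GPa


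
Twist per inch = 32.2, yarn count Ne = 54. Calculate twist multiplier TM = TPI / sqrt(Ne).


Formula: TM = TPI / sqrt(Ne)
Step 1: sqrt(Ne) = sqrt(54) = 7.3485
Step 2: TM = 32.2 / 7.3485 = 4.38

4.38 TM


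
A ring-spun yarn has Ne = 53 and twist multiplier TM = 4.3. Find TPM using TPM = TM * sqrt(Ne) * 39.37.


Formula: TPM = TM * sqrt(Ne) * 39.37
Step 1: sqrt(Ne) = sqrt(53) = 7.2801
Step 2: TM * sqrt(Ne) = 4.3 * 7.2801 = 31.3044
Step 3: TPM = 31.3044 * 39.37 = 1232 twists/m

1232 twists/m


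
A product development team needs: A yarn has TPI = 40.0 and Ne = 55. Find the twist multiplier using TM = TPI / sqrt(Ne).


Formula: TM = TPI / sqrt(Ne)
Step 1: sqrt(Ne) = sqrt(55) = 7.4162
Step 2: TM = 40.0 / 7.4162 = 5.39

5.39 TM


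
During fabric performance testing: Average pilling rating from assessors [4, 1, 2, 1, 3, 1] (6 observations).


Formula: Mean = sum / count
Sum = 4 + 1 + 2 + 1 + 3 + 1 = 12
Mean = 12 / 6 = 2.0

2.0


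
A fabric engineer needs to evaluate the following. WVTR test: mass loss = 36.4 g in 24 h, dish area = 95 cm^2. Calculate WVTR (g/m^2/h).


Formula: WVTR = mass_loss / (area * time)
Step 1: Convert area: 95 cm^2 = 0.0095 m^2
Step 2: WVTR = 36.4 g / (0.0095 m^2 * 24 h)
Step 3: WVTR = 36.4 / 0.228 = 159.6 g/m^2/h

159.6 g/m^2/h


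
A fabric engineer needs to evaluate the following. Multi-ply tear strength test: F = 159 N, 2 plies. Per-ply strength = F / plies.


Formula: Per-ply strength = Total force / Number of plies
Per-ply = 159 N / 2
Per-ply = 79.5 N

79.5 N


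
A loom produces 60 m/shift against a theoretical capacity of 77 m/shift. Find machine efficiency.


Formula: Efficiency% = (Actual output / Theoretical output) * 100
Efficiency% = (60 / 77) * 100
Efficiency% = 0.779221 * 100 = 77.9221% ≈ 77.9%

77.9%


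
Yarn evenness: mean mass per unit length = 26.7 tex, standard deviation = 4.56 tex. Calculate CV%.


Formula: CV% = (standard deviation / mean) * 100
Step 1: Ratio = 4.56 / 26.7 = 0.170787
Step 2: CV% = 0.170787 * 100 = 17.0787% ≈ 17.1%

17.1%


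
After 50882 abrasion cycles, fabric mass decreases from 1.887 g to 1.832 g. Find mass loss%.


Formula: Mass loss% = ((m_before - m_after) / m_before) * 100
Step 1: Mass loss = 1.887 - 1.832 = 0.055 g
Step 2: Ratio = 0.055 / 1.887 = 0.0291468
Step 3: Mass loss% = 0.0291468 * 100 = 2.91468% ≈ 2.91%

2.91%


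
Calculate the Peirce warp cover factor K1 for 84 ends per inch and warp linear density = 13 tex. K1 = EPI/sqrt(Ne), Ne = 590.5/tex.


Formula: K1 = EPI / sqrt(Ne), with Ne = 590.5 / tex_warp
Step 1: Ne = 590.5 / 13 = 45.423
Step 2: sqrt(Ne) = sqrt(45.423) = 6.7397
Step 3: K1 = 84 / 6.7397 = 12.5

12.5


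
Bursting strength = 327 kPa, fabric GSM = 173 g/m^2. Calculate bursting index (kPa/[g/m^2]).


Formula: Bursting Index = Bursting Strength / Fabric GSM
BI = 327 kPa / 173 g/m^2
BI = 1.890 kPa/(g/m^2)

1.890 kPa/(g/m^2)


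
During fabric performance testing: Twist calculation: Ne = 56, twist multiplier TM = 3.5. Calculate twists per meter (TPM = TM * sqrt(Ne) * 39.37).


Formula: TPM = TM * sqrt(Ne) * 39.37
Step 1: sqrt(Ne) = sqrt(56) = 7.4833
Step 2: TM * sqrt(Ne) = 3.5 * 7.4833 = 26.1916
Step 3: TPM = 26.1916 * 39.37 = 1031 twists/m

1031 twists/m


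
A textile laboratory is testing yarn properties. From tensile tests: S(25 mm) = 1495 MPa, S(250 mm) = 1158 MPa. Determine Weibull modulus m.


Formula: m = ln(L1/L2) / ln(S2/S1)
Step 1: ln(L1/L2) = ln(25/250) = -2.30259
Step 2: S2/S1 = 1158/1495 = 0.77458
Step 3: ln(S2/S1) = ln(0.77458) = -0.25543
Step 4: m = -2.30259 / -0.25543 = 9.01

9.01 (Weibull m)


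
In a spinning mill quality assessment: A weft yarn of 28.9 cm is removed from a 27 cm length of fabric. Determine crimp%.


Formula: Crimp% = ((L_yarn - L_fabric) / L_fabric) * 100
Step 1: Extension = 28.9 - 27 = 1.9 cm
Step 2: Crimp% = (1.9 / 27) * 100
Step 3: Crimp% = 0.07037 * 100 = 7.037% ≈ 7.0%

7.0%


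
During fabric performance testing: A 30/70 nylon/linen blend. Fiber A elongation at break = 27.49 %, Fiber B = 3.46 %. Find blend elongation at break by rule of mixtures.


Formula: Blend property = (fraction_A * property_A) + (fraction_B * property_B)
Step 1: Contribution A = 30/100 * 27.49 % = 8.247 %
Step 2: Contribution B = 70/100 * 3.46 % = 2.422 %
Step 3: Blend elongation at break = 8.247 + 2.422 = 10.669 %

10.669 %
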